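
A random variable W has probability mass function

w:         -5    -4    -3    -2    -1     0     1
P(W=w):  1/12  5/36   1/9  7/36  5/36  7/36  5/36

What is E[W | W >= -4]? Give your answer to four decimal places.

P(W >= -4) = 5/36 + 1/9 + 7/36 + 5/36 + 7/36 + 5/36 = 11/12.
E[W | W >= -4] = [(-4)·5/36 + (-3)·1/9 + (-2)·7/36 + (-1)·5/36 + 0·7/36 + 1·5/36] / (11/12)
 = -23/18 / (11/12)
 = -46/33

-1.3939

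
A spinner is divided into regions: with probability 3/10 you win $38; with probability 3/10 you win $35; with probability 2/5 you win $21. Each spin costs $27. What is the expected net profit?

E[payout] = 38·3/10 + 35·3/10 + 21·2/5
 = 57/5 + 21/2 + 42/5
 = 303/10
Net = 303/10 - 27 = 33/10

3.3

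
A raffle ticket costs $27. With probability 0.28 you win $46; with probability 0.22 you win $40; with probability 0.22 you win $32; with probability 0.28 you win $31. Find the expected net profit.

E[payout] = 46·0.28 + 40·0.22 + 32·0.22 + 31·0.28
 = 12.88 + 8.8 + 7.04 + 8.68
 = 37.4
Net = 37.4 - 27 = 10.4

10.4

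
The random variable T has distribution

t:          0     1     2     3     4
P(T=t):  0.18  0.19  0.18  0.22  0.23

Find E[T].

2.13

E[T] = Σ t·P(T=t)
 = 0·0.18 + 1·0.19 + 2·0.18 + 3·0.22 + 4·0.23
 = 0 + 0.19 + 0.36 + 0.66 + 0.92
 = 2.13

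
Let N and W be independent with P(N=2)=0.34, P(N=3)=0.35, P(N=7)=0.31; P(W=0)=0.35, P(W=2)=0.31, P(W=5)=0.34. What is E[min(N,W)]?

E[min(N,W)] = Σ_n Σ_w min(n,w) · P(N=n)P(W=w)
 = 0·0.119 + 2·0.1054 + 2·0.1156 + 0·0.1225 + 2·0.1085 + 3·0.119 + 0·0.1085 + 2·0.0961 + 5·0.1054
 = 0 + 0.2108 + 0.2312 + 0 + 0.217 + 0.357 + 0 + 0.1922 + 0.527
 = 1.7352

1.7352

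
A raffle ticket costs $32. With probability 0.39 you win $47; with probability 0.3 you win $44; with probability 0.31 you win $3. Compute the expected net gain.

E[payout] = 47·0.39 + 44·0.3 + 3·0.31
 = 18.33 + 13.2 + 0.93
 = 32.46
Net = 32.46 - 32 = 0.46

0.46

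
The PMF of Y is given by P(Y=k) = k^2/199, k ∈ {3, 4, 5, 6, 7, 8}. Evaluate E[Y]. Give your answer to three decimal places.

E[Y] = Σ y·P(Y=y)
 = 3·9/199 + 4·16/199 + 5·25/199 + 6·36/199 + 7·49/199 + 8·64/199
 = 27/199 + 64/199 + 125/199 + 216/199 + 343/199 + 512/199
 = 1287/199

6.467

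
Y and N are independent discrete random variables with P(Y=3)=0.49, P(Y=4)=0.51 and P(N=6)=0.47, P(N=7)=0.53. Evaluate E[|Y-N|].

3.02

E[|Y-N|] = Σ_y Σ_n |y-n| · P(Y=y)P(N=n)
 = 3·0.2303 + 4·0.2597 + 2·0.2397 + 3·0.2703
 = 0.6909 + 1.0388 + 0.4794 + 0.8109
 = 3.02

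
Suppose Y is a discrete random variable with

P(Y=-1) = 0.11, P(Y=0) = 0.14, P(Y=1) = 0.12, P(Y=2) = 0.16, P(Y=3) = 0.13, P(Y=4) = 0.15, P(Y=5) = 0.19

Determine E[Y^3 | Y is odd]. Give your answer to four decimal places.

P(Y is odd) = 0.11 + 0.12 + 0.13 + 0.19 = 0.55.
E[Y^3 | Y is odd] = [(-1)·0.11 + 1·0.12 + 27·0.13 + 125·0.19] / 0.55
 = 27.27 / 0.55
 = 2727/55

49.5818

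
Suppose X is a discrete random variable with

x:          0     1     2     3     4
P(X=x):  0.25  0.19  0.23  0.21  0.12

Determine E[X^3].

E[X^3] = Σ x^3·P(X=x)
 = 0·0.25 + 1·0.19 + 8·0.23 + 27·0.21 + 64·0.12
 = 0 + 0.19 + 1.84 + 5.67 + 7.68
 = 15.38

15.38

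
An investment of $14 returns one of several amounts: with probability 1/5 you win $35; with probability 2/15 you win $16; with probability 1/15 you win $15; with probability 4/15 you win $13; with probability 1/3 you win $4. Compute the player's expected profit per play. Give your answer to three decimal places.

0.933

E[payout] = 35·1/5 + 16·2/15 + 15·1/15 + 13·4/15 + 4·1/3
 = 7 + 32/15 + 1 + 52/15 + 4/3
 = 224/15
Net = 224/15 - 14 = 14/15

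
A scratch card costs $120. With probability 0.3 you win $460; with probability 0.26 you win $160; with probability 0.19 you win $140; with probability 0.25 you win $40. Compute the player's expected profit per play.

E[payout] = 460·0.3 + 160·0.26 + 140·0.19 + 40·0.25
 = 138 + 41.6 + 26.6 + 10
 = 216.2
Net = 216.2 - 120 = 96.2

96.2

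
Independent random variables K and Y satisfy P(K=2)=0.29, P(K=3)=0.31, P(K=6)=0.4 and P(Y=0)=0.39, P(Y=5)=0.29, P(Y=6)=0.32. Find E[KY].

13.1767

E[KY] = Σ_k Σ_y ky · P(K=k)P(Y=y)
 = 0·0.1131 + 10·0.0841 + 12·0.0928 + 0·0.1209 + 15·0.0899 + 18·0.0992 + 0·0.156 + 30·0.116 + 36·0.128
 = 0 + 0.841 + 1.1136 + 0 + 1.3485 + 1.7856 + 0 + 3.48 + 4.608
 = 13.1767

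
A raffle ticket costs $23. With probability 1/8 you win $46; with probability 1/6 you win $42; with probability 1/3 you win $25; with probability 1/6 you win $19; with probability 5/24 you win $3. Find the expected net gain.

E[payout] = 46·1/8 + 42·1/6 + 25·1/3 + 19·1/6 + 3·5/24
 = 23/4 + 7 + 25/3 + 19/6 + 5/8
 = 199/8
Net = 199/8 - 23 = 15/8

1.875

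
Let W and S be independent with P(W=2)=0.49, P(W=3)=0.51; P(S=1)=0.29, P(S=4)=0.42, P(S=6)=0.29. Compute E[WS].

E[WS] = Σ_w Σ_s ws · P(W=w)P(S=s)
 = 2·0.1421 + 8·0.2058 + 12·0.1421 + 3·0.1479 + 12·0.2142 + 18·0.1479
 = 0.2842 + 1.6464 + 1.7052 + 0.4437 + 2.5704 + 2.6622
 = 9.3121

9.3121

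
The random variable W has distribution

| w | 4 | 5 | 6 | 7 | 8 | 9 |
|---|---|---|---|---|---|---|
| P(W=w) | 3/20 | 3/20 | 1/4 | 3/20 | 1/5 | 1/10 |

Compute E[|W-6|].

E[|W-6|] = Σ |w-6|·P(W=w)
 = 2·3/20 + 1·3/20 + 0·1/4 + 1·3/20 + 2·1/5 + 3·1/10
 = 3/10 + 3/20 + 0 + 3/20 + 2/5 + 3/10
 = 13/10

1.3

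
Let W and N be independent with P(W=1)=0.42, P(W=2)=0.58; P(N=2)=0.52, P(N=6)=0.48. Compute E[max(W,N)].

E[max(W,N)] = Σ_w Σ_n max(w,n) · P(W=w)P(N=n)
 = 2·0.2184 + 6·0.2016 + 2·0.3016 + 6·0.2784
 = 0.4368 + 1.2096 + 0.6032 + 1.6704
 = 3.92

3.92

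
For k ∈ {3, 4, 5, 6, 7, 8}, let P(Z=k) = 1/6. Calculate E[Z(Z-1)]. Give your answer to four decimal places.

E[Z(Z-1)] = Σ z(z-1)·P(Z=z)
 = 6·1/6 + 12·1/6 + 20·1/6 + 30·1/6 + 42·1/6 + 56·1/6
 = 1 + 2 + 10/3 + 5 + 7 + 28/3
 = 83/3

27.6667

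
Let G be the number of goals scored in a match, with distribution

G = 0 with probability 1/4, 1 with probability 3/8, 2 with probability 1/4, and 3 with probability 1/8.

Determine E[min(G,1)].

0.75

E[min(G,1)] = Σ min(g,1)·P(G=g)
 = 0·1/4 + 1·3/8 + 1·1/4 + 1·1/8
 = 0 + 3/8 + 1/4 + 1/8
 = 3/4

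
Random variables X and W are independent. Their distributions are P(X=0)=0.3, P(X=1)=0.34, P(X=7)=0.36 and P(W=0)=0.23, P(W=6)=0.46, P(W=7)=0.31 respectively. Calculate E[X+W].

7.79

E[X+W] = Σ_x Σ_w (x+w) · P(X=x)P(W=w)
 = 0·0.069 + 6·0.138 + 7·0.093 + 1·0.0782 + 7·0.1564 + 8·0.1054 + 7·0.0828 + 13·0.1656 + 14·0.1116
 = 0 + 0.828 + 0.651 + 0.0782 + 1.0948 + 0.8432 + 0.5796 + 2.1528 + 1.5624
 = 7.79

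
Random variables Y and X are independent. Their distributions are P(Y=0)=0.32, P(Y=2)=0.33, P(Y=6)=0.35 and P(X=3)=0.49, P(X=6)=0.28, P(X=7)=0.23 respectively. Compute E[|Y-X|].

3.029

E[|Y-X|] = Σ_y Σ_x |y-x| · P(Y=y)P(X=x)
 = 3·0.1568 + 6·0.0896 + 7·0.0736 + 1·0.1617 + 4·0.0924 + 5·0.0759 + 3·0.1715 + 0·0.098 + 1·0.0805
 = 0.4704 + 0.5376 + 0.5152 + 0.1617 + 0.3696 + 0.3795 + 0.5145 + 0 + 0.0805
 = 3.029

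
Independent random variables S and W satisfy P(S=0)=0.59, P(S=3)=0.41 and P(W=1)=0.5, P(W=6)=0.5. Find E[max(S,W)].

3.91

E[max(S,W)] = Σ_s Σ_w max(s,w) · P(S=s)P(W=w)
 = 1·0.295 + 6·0.295 + 3·0.205 + 6·0.205
 = 0.295 + 1.77 + 0.615 + 1.23
 = 3.91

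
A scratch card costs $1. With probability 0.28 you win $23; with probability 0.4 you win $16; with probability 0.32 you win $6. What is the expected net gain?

E[payout] = 23·0.28 + 16·0.4 + 6·0.32
 = 6.44 + 6.4 + 1.92
 = 14.76
Net = 14.76 - 1 = 13.76

13.76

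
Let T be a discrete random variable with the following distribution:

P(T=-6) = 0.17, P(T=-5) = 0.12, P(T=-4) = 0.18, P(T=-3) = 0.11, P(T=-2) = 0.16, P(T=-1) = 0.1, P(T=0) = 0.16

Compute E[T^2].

E[T^2] = Σ t^2·P(T=t)
 = 36·0.17 + 25·0.12 + 16·0.18 + 9·0.11 + 4·0.16 + 1·0.1 + 0·0.16
 = 6.12 + 3 + 2.88 + 0.99 + 0.64 + 0.1 + 0
 = 13.73

13.73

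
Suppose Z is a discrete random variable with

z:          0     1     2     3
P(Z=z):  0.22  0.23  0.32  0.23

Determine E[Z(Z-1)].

2.02

E[Z(Z-1)] = Σ z(z-1)·P(Z=z)
 = 0·0.22 + 0·0.23 + 2·0.32 + 6·0.23
 = 0 + 0 + 0.64 + 1.38
 = 2.02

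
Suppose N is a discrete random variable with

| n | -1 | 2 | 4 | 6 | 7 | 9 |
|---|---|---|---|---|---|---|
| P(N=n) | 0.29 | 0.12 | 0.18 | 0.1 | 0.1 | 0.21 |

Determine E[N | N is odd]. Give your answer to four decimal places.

P(N is odd) = 0.29 + 0.1 + 0.21 = 0.6.
E[N | N is odd] = [(-1)·0.29 + 7·0.1 + 9·0.21] / 0.6
 = 2.3 / 0.6
 = 23/6

3.8333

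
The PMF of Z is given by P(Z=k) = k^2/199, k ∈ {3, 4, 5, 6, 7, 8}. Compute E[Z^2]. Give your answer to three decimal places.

43.995

E[Z^2] = Σ z^2·P(Z=z)
 = 9·9/199 + 16·16/199 + 25·25/199 + 36·36/199 + 49·49/199 + 64·64/199
 = 81/199 + 256/199 + 625/199 + 1296/199 + 2401/199 + 4096/199
 = 8755/199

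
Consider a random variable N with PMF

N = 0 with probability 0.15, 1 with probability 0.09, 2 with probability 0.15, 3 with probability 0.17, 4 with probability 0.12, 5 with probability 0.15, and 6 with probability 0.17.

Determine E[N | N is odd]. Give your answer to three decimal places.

P(N is odd) = 0.09 + 0.17 + 0.15 = 0.41.
E[N | N is odd] = [1·0.09 + 3·0.17 + 5·0.15] / 0.41
 = 1.35 / 0.41
 = 135/41

3.293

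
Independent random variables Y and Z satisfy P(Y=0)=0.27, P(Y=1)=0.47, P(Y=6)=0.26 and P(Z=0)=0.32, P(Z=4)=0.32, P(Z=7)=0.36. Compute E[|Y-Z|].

E[|Y-Z|] = Σ_y Σ_z |y-z| · P(Y=y)P(Z=z)
 = 0·0.0864 + 4·0.0864 + 7·0.0972 + 1·0.1504 + 3·0.1504 + 6·0.1692 + 6·0.0832 + 2·0.0832 + 1·0.0936
 = 0 + 0.3456 + 0.6804 + 0.1504 + 0.4512 + 1.0152 + 0.4992 + 0.1664 + 0.0936
 = 3.402

3.402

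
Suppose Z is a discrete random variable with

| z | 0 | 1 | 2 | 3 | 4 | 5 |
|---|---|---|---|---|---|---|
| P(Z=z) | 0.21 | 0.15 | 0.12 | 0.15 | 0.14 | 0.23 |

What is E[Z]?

E[Z] = Σ z·P(Z=z)
 = 0·0.21 + 1·0.15 + 2·0.12 + 3·0.15 + 4·0.14 + 5·0.23
 = 0 + 0.15 + 0.24 + 0.45 + 0.56 + 1.15
 = 2.55

2.55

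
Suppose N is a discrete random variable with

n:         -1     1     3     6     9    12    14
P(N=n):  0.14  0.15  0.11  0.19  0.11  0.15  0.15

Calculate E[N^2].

E[N^2] = Σ n^2·P(N=n)
 = 1·0.14 + 1·0.15 + 9·0.11 + 36·0.19 + 81·0.11 + 144·0.15 + 196·0.15
 = 0.14 + 0.15 + 0.99 + 6.84 + 8.91 + 21.6 + 29.4
 = 68.03

68.03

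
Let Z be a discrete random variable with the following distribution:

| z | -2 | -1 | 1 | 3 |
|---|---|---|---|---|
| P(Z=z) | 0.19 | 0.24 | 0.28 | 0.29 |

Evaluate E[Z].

0.53

E[Z] = Σ z·P(Z=z)
 = (-2)·0.19 + (-1)·0.24 + 1·0.28 + 3·0.29
 = (-0.38) + (-0.24) + 0.28 + 0.87
 = 0.53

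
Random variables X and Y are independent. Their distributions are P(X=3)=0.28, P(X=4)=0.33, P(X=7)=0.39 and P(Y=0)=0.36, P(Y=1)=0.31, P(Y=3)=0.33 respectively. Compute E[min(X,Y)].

1.3

E[min(X,Y)] = Σ_x Σ_y min(x,y) · P(X=x)P(Y=y)
 = 0·0.1008 + 1·0.0868 + 3·0.0924 + 0·0.1188 + 1·0.1023 + 3·0.1089 + 0·0.1404 + 1·0.1209 + 3·0.1287
 = 0 + 0.0868 + 0.2772 + 0 + 0.1023 + 0.3267 + 0 + 0.1209 + 0.3861
 = 1.3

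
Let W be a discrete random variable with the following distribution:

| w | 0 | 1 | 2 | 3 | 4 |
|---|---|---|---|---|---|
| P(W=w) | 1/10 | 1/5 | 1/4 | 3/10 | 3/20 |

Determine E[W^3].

E[W^3] = Σ w^3·P(W=w)
 = 0·1/10 + 1·1/5 + 8·1/4 + 27·3/10 + 64·3/20
 = 0 + 1/5 + 2 + 81/10 + 48/5
 = 199/10

19.9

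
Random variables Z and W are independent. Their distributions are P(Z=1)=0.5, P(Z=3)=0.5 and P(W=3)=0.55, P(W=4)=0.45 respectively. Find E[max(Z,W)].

3.45

E[max(Z,W)] = Σ_z Σ_w max(z,w) · P(Z=z)P(W=w)
 = 3·0.275 + 4·0.225 + 3·0.275 + 4·0.225
 = 0.825 + 0.9 + 0.825 + 0.9
 = 3.45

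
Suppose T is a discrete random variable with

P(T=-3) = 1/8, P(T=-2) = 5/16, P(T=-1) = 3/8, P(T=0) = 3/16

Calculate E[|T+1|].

E[|T+1|] = Σ |t+1|·P(T=t)
 = 2·1/8 + 1·5/16 + 0·3/8 + 1·3/16
 = 1/4 + 5/16 + 0 + 3/16
 = 3/4

0.75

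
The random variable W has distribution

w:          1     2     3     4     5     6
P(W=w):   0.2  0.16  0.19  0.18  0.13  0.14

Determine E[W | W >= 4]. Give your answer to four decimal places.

P(W >= 4) = 0.18 + 0.13 + 0.14 = 0.45.
E[W | W >= 4] = [4·0.18 + 5·0.13 + 6·0.14] / 0.45
 = 2.21 / 0.45
 = 221/45

4.9111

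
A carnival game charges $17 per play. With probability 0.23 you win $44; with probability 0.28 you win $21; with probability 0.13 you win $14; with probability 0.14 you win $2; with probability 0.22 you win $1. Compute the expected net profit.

1.32

E[payout] = 44·0.23 + 21·0.28 + 14·0.13 + 2·0.14 + 1·0.22
 = 10.12 + 5.88 + 1.82 + 0.28 + 0.22
 = 18.32
Net = 18.32 - 17 = 1.32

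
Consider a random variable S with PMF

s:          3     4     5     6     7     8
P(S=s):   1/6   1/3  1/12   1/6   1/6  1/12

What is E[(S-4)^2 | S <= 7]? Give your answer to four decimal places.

P(S <= 7) = 1/6 + 1/3 + 1/12 + 1/6 + 1/6 = 11/12.
E[(S-4)^2 | S <= 7] = [1·1/6 + 0·1/3 + 1·1/12 + 4·1/6 + 9·1/6] / (11/12)
 = 29/12 / (11/12)
 = 29/11

2.6364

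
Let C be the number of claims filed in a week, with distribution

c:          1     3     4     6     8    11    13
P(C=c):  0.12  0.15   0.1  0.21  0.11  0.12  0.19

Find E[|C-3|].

4.38

E[|C-3|] = Σ |c-3|·P(C=c)
 = 2·0.12 + 0·0.15 + 1·0.1 + 3·0.21 + 5·0.11 + 8·0.12 + 10·0.19
 = 0.24 + 0 + 0.1 + 0.63 + 0.55 + 0.96 + 1.9
 = 4.38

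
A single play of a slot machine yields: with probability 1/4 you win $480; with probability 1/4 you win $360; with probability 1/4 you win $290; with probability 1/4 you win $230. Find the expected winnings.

E[payout] = 480·1/4 + 360·1/4 + 290·1/4 + 230·1/4
 = 120 + 90 + 145/2 + 115/2
 = 340

340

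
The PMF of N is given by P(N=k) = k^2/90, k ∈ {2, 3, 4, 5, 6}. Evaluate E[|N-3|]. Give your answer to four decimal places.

E[|N-3|] = Σ |n-3|·P(N=n)
 = 1·2/45 + 0·1/10 + 1·8/45 + 2·5/18 + 3·2/5
 = 2/45 + 0 + 8/45 + 5/9 + 6/5
 = 89/45

1.9778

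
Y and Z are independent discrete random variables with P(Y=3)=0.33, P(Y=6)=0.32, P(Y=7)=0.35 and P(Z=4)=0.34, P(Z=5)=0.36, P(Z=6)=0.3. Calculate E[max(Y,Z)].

6.0068

E[max(Y,Z)] = Σ_y Σ_z max(y,z) · P(Y=y)P(Z=z)
 = 4·0.1122 + 5·0.1188 + 6·0.099 + 6·0.1088 + 6·0.1152 + 6·0.096 + 7·0.119 + 7·0.126 + 7·0.105
 = 0.4488 + 0.594 + 0.594 + 0.6528 + 0.6912 + 0.576 + 0.833 + 0.882 + 0.735
 = 6.0068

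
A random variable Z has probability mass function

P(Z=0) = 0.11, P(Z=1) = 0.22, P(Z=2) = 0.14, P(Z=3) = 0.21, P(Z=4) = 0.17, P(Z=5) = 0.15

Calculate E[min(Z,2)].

E[min(Z,2)] = Σ min(z,2)·P(Z=z)
 = 0·0.11 + 1·0.22 + 2·0.14 + 2·0.21 + 2·0.17 + 2·0.15
 = 0 + 0.22 + 0.28 + 0.42 + 0.34 + 0.3
 = 1.56

1.56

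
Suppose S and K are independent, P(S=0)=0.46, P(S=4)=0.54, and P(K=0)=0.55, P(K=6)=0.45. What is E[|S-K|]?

E[|S-K|] = Σ_s Σ_k |s-k| · P(S=s)P(K=k)
 = 0·0.253 + 6·0.207 + 4·0.297 + 2·0.243
 = 0 + 1.242 + 1.188 + 0.486
 = 2.916

2.916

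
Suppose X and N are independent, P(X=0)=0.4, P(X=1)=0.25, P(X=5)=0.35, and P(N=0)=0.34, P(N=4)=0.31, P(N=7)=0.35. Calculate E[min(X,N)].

E[min(X,N)] = Σ_x Σ_n min(x,n) · P(X=x)P(N=n)
 = 0·0.136 + 0·0.124 + 0·0.14 + 0·0.085 + 1·0.0775 + 1·0.0875 + 0·0.119 + 4·0.1085 + 5·0.1225
 = 0 + 0 + 0 + 0 + 0.0775 + 0.0875 + 0 + 0.434 + 0.6125
 = 1.2115

1.2115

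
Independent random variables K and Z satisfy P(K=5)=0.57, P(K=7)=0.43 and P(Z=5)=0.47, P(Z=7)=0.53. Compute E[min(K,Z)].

5.4558

E[min(K,Z)] = Σ_k Σ_z min(k,z) · P(K=k)P(Z=z)
 = 5·0.2679 + 5·0.3021 + 5·0.2021 + 7·0.2279
 = 1.3395 + 1.5105 + 1.0105 + 1.5953
 = 5.4558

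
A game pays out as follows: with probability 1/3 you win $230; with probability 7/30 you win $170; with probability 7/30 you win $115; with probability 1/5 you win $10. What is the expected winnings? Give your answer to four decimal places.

E[payout] = 230·1/3 + 170·7/30 + 115·7/30 + 10·1/5
 = 230/3 + 119/3 + 161/6 + 2
 = 871/6

145.1667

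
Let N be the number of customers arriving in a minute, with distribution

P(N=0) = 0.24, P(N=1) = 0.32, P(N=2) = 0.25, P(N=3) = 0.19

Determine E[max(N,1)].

1.63

E[max(N,1)] = Σ max(n,1)·P(N=n)
 = 1·0.24 + 1·0.32 + 2·0.25 + 3·0.19
 = 0.24 + 0.32 + 0.5 + 0.57
 = 1.63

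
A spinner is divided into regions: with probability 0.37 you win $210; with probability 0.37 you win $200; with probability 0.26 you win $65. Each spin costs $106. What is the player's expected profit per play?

62.6

E[payout] = 210·0.37 + 200·0.37 + 65·0.26
 = 77.7 + 74 + 16.9
 = 168.6
Net = 168.6 - 106 = 62.6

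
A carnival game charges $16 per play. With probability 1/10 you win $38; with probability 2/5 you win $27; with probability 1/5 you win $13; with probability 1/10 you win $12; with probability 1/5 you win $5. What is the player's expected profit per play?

E[payout] = 38·1/10 + 27·2/5 + 13·1/5 + 12·1/10 + 5·1/5
 = 19/5 + 54/5 + 13/5 + 6/5 + 1
 = 97/5
Net = 97/5 - 16 = 17/5

3.4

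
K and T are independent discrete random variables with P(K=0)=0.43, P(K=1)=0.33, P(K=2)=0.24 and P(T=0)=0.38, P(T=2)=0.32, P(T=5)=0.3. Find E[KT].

1.7334

E[KT] = Σ_k Σ_t kt · P(K=k)P(T=t)
 = 0·0.1634 + 0·0.1376 + 0·0.129 + 0·0.1254 + 2·0.1056 + 5·0.099 + 0·0.0912 + 4·0.0768 + 10·0.072
 = 0 + 0 + 0 + 0 + 0.2112 + 0.495 + 0 + 0.3072 + 0.72
 = 1.7334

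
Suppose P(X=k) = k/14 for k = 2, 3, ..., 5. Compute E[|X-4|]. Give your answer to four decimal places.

0.8571

E[|X-4|] = Σ |x-4|·P(X=x)
 = 2·1/7 + 1·3/14 + 0·2/7 + 1·5/14
 = 2/7 + 3/14 + 0 + 5/14
 = 6/7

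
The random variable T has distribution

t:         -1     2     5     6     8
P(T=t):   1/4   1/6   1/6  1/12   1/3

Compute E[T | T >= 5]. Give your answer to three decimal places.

6.857

P(T >= 5) = 1/6 + 1/12 + 1/3 = 7/12.
E[T | T >= 5] = [5·1/6 + 6·1/12 + 8·1/3] / (7/12)
 = 4 / (7/12)
 = 48/7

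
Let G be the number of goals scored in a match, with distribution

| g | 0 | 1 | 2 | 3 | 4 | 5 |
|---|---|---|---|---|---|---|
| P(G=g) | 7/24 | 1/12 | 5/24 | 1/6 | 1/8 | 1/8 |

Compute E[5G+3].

13.625

E[5G+3] = Σ (5g+3)·P(G=g)
 = 3·7/24 + 8·1/12 + 13·5/24 + 18·1/6 + 23·1/8 + 28·1/8
 = 7/8 + 2/3 + 65/24 + 3 + 23/8 + 7/2
 = 109/8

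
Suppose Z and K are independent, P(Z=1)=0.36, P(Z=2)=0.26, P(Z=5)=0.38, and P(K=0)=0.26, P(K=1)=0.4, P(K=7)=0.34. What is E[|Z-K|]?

2.8696

E[|Z-K|] = Σ_z Σ_k |z-k| · P(Z=z)P(K=k)
 = 1·0.0936 + 0·0.144 + 6·0.1224 + 2·0.0676 + 1·0.104 + 5·0.0884 + 5·0.0988 + 4·0.152 + 2·0.1292
 = 0.0936 + 0 + 0.7344 + 0.1352 + 0.104 + 0.442 + 0.494 + 0.608 + 0.2584
 = 2.8696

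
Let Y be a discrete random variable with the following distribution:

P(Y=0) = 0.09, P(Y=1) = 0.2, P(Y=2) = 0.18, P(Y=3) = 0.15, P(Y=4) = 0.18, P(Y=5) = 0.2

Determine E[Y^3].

E[Y^3] = Σ y^3·P(Y=y)
 = 0·0.09 + 1·0.2 + 8·0.18 + 27·0.15 + 64·0.18 + 125·0.2
 = 0 + 0.2 + 1.44 + 4.05 + 11.52 + 25
 = 42.21

42.21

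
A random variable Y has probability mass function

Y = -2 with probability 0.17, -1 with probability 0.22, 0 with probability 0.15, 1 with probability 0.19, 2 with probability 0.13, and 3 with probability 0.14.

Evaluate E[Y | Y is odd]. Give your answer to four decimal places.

0.7091

P(Y is odd) = 0.22 + 0.19 + 0.14 = 0.55.
E[Y | Y is odd] = [(-1)·0.22 + 1·0.19 + 3·0.14] / 0.55
 = 0.39 / 0.55
 = 39/55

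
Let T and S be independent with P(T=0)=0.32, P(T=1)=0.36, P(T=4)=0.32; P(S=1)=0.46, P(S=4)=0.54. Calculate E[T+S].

E[T+S] = Σ_t Σ_s (t+s) · P(T=t)P(S=s)
 = 1·0.1472 + 4·0.1728 + 2·0.1656 + 5·0.1944 + 5·0.1472 + 8·0.1728
 = 0.1472 + 0.6912 + 0.3312 + 0.972 + 0.736 + 1.3824
 = 4.26

4.26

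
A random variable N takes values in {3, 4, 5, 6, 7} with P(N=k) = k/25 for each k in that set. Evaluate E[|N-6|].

E[|N-6|] = Σ |n-6|·P(N=n)
 = 3·3/25 + 2·4/25 + 1·1/5 + 0·6/25 + 1·7/25
 = 9/25 + 8/25 + 1/5 + 0 + 7/25
 = 29/25

1.16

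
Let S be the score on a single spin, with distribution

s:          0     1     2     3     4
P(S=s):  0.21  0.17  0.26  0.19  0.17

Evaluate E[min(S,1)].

E[min(S,1)] = Σ min(s,1)·P(S=s)
 = 0·0.21 + 1·0.17 + 1·0.26 + 1·0.19 + 1·0.17
 = 0 + 0.17 + 0.26 + 0.19 + 0.17
 = 0.79

0.79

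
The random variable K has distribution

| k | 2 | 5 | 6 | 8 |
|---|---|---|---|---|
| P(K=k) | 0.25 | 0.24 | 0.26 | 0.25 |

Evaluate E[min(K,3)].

2.75

E[min(K,3)] = Σ min(k,3)·P(K=k)
 = 2·0.25 + 3·0.24 + 3·0.26 + 3·0.25
 = 0.5 + 0.72 + 0.78 + 0.75
 = 2.75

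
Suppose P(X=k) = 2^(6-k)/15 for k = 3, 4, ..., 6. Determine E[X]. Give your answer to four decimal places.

3.7333

E[X] = Σ x·P(X=x)
 = 3·8/15 + 4·4/15 + 5·2/15 + 6·1/15
 = 8/5 + 16/15 + 2/3 + 2/5
 = 56/15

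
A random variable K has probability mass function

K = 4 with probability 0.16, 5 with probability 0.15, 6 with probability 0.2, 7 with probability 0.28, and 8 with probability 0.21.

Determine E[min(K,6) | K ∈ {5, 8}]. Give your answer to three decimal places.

P(K ∈ {5, 8}) = 0.15 + 0.21 = 0.36.
E[min(K,6) | K ∈ {5, 8}] = [5·0.15 + 6·0.21] / 0.36
 = 2.01 / 0.36
 = 67/12

5.583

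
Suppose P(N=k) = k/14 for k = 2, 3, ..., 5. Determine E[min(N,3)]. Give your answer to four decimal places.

E[min(N,3)] = Σ min(n,3)·P(N=n)
 = 2·1/7 + 3·3/14 + 3·2/7 + 3·5/14
 = 2/7 + 9/14 + 6/7 + 15/14
 = 20/7

2.8571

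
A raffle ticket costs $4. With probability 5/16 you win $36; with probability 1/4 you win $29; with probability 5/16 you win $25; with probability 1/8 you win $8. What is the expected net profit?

23.3125

E[payout] = 36·5/16 + 29·1/4 + 25·5/16 + 8·1/8
 = 45/4 + 29/4 + 125/16 + 1
 = 437/16
Net = 437/16 - 4 = 373/16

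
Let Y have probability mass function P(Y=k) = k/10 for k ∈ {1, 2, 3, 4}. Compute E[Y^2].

E[Y^2] = Σ y^2·P(Y=y)
 = 1·1/10 + 4·1/5 + 9·3/10 + 16·2/5
 = 1/10 + 4/5 + 27/10 + 32/5
 = 10

10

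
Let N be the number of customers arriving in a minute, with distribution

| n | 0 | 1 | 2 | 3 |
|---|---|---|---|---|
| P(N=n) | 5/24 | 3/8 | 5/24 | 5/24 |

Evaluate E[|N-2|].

E[|N-2|] = Σ |n-2|·P(N=n)
 = 2·5/24 + 1·3/8 + 0·5/24 + 1·5/24
 = 5/12 + 3/8 + 0 + 5/24
 = 1

1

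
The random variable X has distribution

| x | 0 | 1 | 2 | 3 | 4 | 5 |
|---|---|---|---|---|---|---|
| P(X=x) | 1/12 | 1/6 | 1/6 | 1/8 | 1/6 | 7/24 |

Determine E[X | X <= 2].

P(X <= 2) = 1/12 + 1/6 + 1/6 = 5/12.
E[X | X <= 2] = [0·1/12 + 1·1/6 + 2·1/6] / (5/12)
 = 1/2 / (5/12)
 = 6/5

1.2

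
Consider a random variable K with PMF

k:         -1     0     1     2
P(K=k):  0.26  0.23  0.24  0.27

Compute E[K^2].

1.58

E[K^2] = Σ k^2·P(K=k)
 = 1·0.26 + 0·0.23 + 1·0.24 + 4·0.27
 = 0.26 + 0 + 0.24 + 1.08
 = 1.58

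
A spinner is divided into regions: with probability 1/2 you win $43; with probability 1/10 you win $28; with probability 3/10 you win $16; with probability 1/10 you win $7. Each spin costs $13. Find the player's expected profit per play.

E[payout] = 43·1/2 + 28·1/10 + 16·3/10 + 7·1/10
 = 43/2 + 14/5 + 24/5 + 7/10
 = 149/5
Net = 149/5 - 13 = 84/5

16.8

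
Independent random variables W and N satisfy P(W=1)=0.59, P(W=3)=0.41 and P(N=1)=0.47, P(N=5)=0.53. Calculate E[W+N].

4.94

E[W+N] = Σ_w Σ_n (w+n) · P(W=w)P(N=n)
 = 2·0.2773 + 6·0.3127 + 4·0.1927 + 8·0.2173
 = 0.5546 + 1.8762 + 0.7708 + 1.7384
 = 4.94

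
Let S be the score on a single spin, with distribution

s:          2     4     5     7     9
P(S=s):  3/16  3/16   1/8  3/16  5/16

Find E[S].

5.875

E[S] = Σ s·P(S=s)
 = 2·3/16 + 4·3/16 + 5·1/8 + 7·3/16 + 9·5/16
 = 3/8 + 3/4 + 5/8 + 21/16 + 45/16
 = 47/8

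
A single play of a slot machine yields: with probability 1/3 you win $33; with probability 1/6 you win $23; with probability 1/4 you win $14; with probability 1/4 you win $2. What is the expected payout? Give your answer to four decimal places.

18.8333

E[payout] = 33·1/3 + 23·1/6 + 14·1/4 + 2·1/4
 = 11 + 23/6 + 7/2 + 1/2
 = 113/6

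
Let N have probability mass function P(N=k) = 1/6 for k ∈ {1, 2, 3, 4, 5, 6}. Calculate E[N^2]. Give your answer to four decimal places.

E[N^2] = Σ n^2·P(N=n)
 = 1·1/6 + 4·1/6 + 9·1/6 + 16·1/6 + 25·1/6 + 36·1/6
 = 1/6 + 2/3 + 3/2 + 8/3 + 25/6 + 6
 = 91/6

15.1667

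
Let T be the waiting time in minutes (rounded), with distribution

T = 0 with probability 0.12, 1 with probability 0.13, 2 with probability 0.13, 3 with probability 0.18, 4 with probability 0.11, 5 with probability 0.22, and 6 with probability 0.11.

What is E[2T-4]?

E[2T-4] = Σ (2t-4)·P(T=t)
 = (-4)·0.12 + (-2)·0.13 + 0·0.13 + 2·0.18 + 4·0.11 + 6·0.22 + 8·0.11
 = (-0.48) + (-0.26) + 0 + 0.36 + 0.44 + 1.32 + 0.88
 = 2.26

2.26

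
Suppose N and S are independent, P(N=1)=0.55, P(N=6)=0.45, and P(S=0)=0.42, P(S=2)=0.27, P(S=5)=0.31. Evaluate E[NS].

E[NS] = Σ_n Σ_s ns · P(N=n)P(S=s)
 = 0·0.231 + 2·0.1485 + 5·0.1705 + 0·0.189 + 12·0.1215 + 30·0.1395
 = 0 + 0.297 + 0.8525 + 0 + 1.458 + 4.185
 = 6.7925

6.7925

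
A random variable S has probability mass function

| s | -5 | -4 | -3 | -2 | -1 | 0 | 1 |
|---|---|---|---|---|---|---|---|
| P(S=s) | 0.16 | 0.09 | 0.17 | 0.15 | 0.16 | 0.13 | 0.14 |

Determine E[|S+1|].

1.81

E[|S+1|] = Σ |s+1|·P(S=s)
 = 4·0.16 + 3·0.09 + 2·0.17 + 1·0.15 + 0·0.16 + 1·0.13 + 2·0.14
 = 0.64 + 0.27 + 0.34 + 0.15 + 0 + 0.13 + 0.28
 = 1.81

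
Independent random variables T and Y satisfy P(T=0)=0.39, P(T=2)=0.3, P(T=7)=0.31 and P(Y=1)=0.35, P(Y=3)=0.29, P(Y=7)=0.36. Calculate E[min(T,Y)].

E[min(T,Y)] = Σ_t Σ_y min(t,y) · P(T=t)P(Y=y)
 = 0·0.1365 + 0·0.1131 + 0·0.1404 + 1·0.105 + 2·0.087 + 2·0.108 + 1·0.1085 + 3·0.0899 + 7·0.1116
 = 0 + 0 + 0 + 0.105 + 0.174 + 0.216 + 0.1085 + 0.2697 + 0.7812
 = 1.6544

1.6544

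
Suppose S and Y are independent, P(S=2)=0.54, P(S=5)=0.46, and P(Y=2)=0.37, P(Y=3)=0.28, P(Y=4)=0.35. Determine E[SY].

10.0724

E[SY] = Σ_s Σ_y sy · P(S=s)P(Y=y)
 = 4·0.1998 + 6·0.1512 + 8·0.189 + 10·0.1702 + 15·0.1288 + 20·0.161
 = 0.7992 + 0.9072 + 1.512 + 1.702 + 1.932 + 3.22
 = 10.0724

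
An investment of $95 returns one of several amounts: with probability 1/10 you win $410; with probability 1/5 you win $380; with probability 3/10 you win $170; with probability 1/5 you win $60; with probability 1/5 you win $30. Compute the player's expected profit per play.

E[payout] = 410·1/10 + 380·1/5 + 170·3/10 + 60·1/5 + 30·1/5
 = 41 + 76 + 51 + 12 + 6
 = 186
Net = 186 - 95 = 91

91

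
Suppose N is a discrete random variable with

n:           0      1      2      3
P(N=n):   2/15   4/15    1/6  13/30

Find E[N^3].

E[N^3] = Σ n^3·P(N=n)
 = 0·2/15 + 1·4/15 + 8·1/6 + 27·13/30
 = 0 + 4/15 + 4/3 + 117/10
 = 133/10

13.3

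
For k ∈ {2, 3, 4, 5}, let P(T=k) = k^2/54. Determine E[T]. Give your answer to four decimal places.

4.1481

E[T] = Σ t·P(T=t)
 = 2·2/27 + 3·1/6 + 4·8/27 + 5·25/54
 = 4/27 + 1/2 + 32/27 + 125/54
 = 112/27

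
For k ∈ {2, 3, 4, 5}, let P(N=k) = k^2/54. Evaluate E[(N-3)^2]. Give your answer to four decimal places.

E[(N-3)^2] = Σ (n-3)^2·P(N=n)
 = 1·2/27 + 0·1/6 + 1·8/27 + 4·25/54
 = 2/27 + 0 + 8/27 + 50/27
 = 20/9

2.2222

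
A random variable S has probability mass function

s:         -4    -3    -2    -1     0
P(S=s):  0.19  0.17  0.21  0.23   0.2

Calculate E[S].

-1.92

E[S] = Σ s·P(S=s)
 = (-4)·0.19 + (-3)·0.17 + (-2)·0.21 + (-1)·0.23 + 0·0.2
 = (-0.76) + (-0.51) + (-0.42) + (-0.23) + 0
 = -1.92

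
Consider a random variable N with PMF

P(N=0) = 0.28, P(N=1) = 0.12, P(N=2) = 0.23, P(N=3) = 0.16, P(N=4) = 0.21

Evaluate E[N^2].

E[N^2] = Σ n^2·P(N=n)
 = 0·0.28 + 1·0.12 + 4·0.23 + 9·0.16 + 16·0.21
 = 0 + 0.12 + 0.92 + 1.44 + 3.36
 = 5.84

5.84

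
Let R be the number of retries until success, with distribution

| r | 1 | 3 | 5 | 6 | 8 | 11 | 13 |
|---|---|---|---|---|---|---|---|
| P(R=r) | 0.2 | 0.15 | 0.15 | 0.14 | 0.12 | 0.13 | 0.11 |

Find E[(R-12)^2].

E[(R-12)^2] = Σ (r-12)^2·P(R=r)
 = 121·0.2 + 81·0.15 + 49·0.15 + 36·0.14 + 16·0.12 + 1·0.13 + 1·0.11
 = 24.2 + 12.15 + 7.35 + 5.04 + 1.92 + 0.13 + 0.11
 = 50.9

50.9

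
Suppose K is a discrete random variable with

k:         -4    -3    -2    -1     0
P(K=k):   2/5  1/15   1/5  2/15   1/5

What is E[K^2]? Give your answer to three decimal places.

E[K^2] = Σ k^2·P(K=k)
 = 16·2/5 + 9·1/15 + 4·1/5 + 1·2/15 + 0·1/5
 = 32/5 + 3/5 + 4/5 + 2/15 + 0
 = 119/15

7.933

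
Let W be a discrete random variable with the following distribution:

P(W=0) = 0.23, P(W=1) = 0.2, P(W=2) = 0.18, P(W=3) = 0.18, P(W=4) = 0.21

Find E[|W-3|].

E[|W-3|] = Σ |w-3|·P(W=w)
 = 3·0.23 + 2·0.2 + 1·0.18 + 0·0.18 + 1·0.21
 = 0.69 + 0.4 + 0.18 + 0 + 0.21
 = 1.48

1.48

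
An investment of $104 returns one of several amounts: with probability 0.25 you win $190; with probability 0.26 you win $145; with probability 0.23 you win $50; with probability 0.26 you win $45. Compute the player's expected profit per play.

E[payout] = 190·0.25 + 145·0.26 + 50·0.23 + 45·0.26
 = 47.5 + 37.7 + 11.5 + 11.7
 = 108.4
Net = 108.4 - 104 = 4.4

4.4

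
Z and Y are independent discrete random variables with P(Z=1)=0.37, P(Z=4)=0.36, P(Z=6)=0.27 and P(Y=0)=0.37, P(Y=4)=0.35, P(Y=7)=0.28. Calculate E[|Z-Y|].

E[|Z-Y|] = Σ_z Σ_y |z-y| · P(Z=z)P(Y=y)
 = 1·0.1369 + 3·0.1295 + 6·0.1036 + 4·0.1332 + 0·0.126 + 3·0.1008 + 6·0.0999 + 2·0.0945 + 1·0.0756
 = 0.1369 + 0.3885 + 0.6216 + 0.5328 + 0 + 0.3024 + 0.5994 + 0.189 + 0.0756
 = 2.8462

2.8462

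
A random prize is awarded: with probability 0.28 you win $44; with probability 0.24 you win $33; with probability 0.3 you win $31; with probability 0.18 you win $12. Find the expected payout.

31.7

E[payout] = 44·0.28 + 33·0.24 + 31·0.3 + 12·0.18
 = 12.32 + 7.92 + 9.3 + 2.16
 = 31.7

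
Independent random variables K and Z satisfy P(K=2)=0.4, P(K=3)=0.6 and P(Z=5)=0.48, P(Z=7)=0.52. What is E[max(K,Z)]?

6.04

E[max(K,Z)] = Σ_k Σ_z max(k,z) · P(K=k)P(Z=z)
 = 5·0.192 + 7·0.208 + 5·0.288 + 7·0.312
 = 0.96 + 1.456 + 1.44 + 2.184
 = 6.04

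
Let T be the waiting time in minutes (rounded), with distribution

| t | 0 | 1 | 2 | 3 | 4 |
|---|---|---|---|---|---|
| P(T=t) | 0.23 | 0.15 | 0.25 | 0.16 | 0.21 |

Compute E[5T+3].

12.85

E[5T+3] = Σ (5t+3)·P(T=t)
 = 3·0.23 + 8·0.15 + 13·0.25 + 18·0.16 + 23·0.21
 = 0.69 + 1.2 + 3.25 + 2.88 + 4.83
 = 12.85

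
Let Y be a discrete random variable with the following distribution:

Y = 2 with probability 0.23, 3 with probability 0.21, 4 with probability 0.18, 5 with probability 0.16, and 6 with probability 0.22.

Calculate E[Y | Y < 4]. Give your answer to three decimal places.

P(Y < 4) = 0.23 + 0.21 = 0.44.
E[Y | Y < 4] = [2·0.23 + 3·0.21] / 0.44
 = 1.09 / 0.44
 = 109/44

2.477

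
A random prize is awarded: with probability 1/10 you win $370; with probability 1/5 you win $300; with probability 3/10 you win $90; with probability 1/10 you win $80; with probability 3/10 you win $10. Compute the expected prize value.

E[payout] = 370·1/10 + 300·1/5 + 90·3/10 + 80·1/10 + 10·3/10
 = 37 + 60 + 27 + 8 + 3
 = 135

135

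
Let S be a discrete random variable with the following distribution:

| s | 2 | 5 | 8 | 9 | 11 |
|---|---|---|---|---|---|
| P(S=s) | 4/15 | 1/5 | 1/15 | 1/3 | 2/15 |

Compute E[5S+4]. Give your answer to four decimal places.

E[5S+4] = Σ (5s+4)·P(S=s)
 = 14·4/15 + 29·1/5 + 44·1/15 + 49·1/3 + 59·2/15
 = 56/15 + 29/5 + 44/15 + 49/3 + 118/15
 = 110/3

36.6667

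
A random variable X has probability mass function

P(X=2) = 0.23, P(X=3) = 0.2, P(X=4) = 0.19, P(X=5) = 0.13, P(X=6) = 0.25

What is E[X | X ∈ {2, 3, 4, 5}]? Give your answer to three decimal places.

3.293

P(X ∈ {2, 3, 4, 5}) = 0.23 + 0.2 + 0.19 + 0.13 = 0.75.
E[X | X ∈ {2, 3, 4, 5}] = [2·0.23 + 3·0.2 + 4·0.19 + 5·0.13] / 0.75
 = 2.47 / 0.75
 = 247/75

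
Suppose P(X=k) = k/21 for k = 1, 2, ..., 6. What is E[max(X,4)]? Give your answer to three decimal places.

4.810

E[max(X,4)] = Σ max(x,4)·P(X=x)
 = 4·1/21 + 4·2/21 + 4·1/7 + 4·4/21 + 5·5/21 + 6·2/7
 = 4/21 + 8/21 + 4/7 + 16/21 + 25/21 + 12/7
 = 101/21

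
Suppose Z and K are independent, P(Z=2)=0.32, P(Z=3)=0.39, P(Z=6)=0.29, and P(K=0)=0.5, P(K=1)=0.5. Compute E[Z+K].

4.05

E[Z+K] = Σ_z Σ_k (z+k) · P(Z=z)P(K=k)
 = 2·0.16 + 3·0.16 + 3·0.195 + 4·0.195 + 6·0.145 + 7·0.145
 = 0.32 + 0.48 + 0.585 + 0.78 + 0.87 + 1.015
 = 4.05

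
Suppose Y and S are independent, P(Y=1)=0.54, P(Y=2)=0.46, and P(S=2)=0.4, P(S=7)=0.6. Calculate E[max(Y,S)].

E[max(Y,S)] = Σ_y Σ_s max(y,s) · P(Y=y)P(S=s)
 = 2·0.216 + 7·0.324 + 2·0.184 + 7·0.276
 = 0.432 + 2.268 + 0.368 + 1.932
 = 5

5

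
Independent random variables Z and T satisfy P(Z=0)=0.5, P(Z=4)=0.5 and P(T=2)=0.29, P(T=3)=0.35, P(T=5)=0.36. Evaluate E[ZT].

6.86

E[ZT] = Σ_z Σ_t zt · P(Z=z)P(T=t)
 = 0·0.145 + 0·0.175 + 0·0.18 + 8·0.145 + 12·0.175 + 20·0.18
 = 0 + 0 + 0 + 1.16 + 2.1 + 3.6
 = 6.86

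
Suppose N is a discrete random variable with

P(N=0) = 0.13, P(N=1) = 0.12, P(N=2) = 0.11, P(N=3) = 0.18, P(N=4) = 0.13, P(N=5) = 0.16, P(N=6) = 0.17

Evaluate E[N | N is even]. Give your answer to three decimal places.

3.259

P(N is even) = 0.13 + 0.11 + 0.13 + 0.17 = 0.54.
E[N | N is even] = [0·0.13 + 2·0.11 + 4·0.13 + 6·0.17] / 0.54
 = 1.76 / 0.54
 = 88/27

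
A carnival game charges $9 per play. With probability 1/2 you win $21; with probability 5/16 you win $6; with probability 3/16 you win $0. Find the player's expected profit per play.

3.375

E[payout] = 21·1/2 + 6·5/16 + 0·3/16
 = 21/2 + 15/8 + 0
 = 99/8
Net = 99/8 - 9 = 27/8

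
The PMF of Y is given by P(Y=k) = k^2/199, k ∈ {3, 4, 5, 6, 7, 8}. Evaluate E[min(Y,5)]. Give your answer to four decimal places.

E[min(Y,5)] = Σ min(y,5)·P(Y=y)
 = 3·9/199 + 4·16/199 + 5·25/199 + 5·36/199 + 5·49/199 + 5·64/199
 = 27/199 + 64/199 + 125/199 + 180/199 + 245/199 + 320/199
 = 961/199

4.8291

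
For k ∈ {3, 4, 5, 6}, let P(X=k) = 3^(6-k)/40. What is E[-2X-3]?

E[-2X-3] = Σ (-2x-3)·P(X=x)
 = (-9)·27/40 + (-11)·9/40 + (-13)·3/40 + (-15)·1/40
 = (-243/40) + (-99/40) + (-39/40) + (-3/8)
 = -99/10

-9.9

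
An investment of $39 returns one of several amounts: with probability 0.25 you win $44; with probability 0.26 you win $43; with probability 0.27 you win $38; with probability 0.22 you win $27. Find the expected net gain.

E[payout] = 44·0.25 + 43·0.26 + 38·0.27 + 27·0.22
 = 11 + 11.18 + 10.26 + 5.94
 = 38.38
Net = 38.38 - 39 = -0.62

-0.62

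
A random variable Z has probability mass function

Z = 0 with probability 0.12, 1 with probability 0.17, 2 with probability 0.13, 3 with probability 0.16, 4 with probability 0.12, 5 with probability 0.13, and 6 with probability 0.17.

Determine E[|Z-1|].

2.3

E[|Z-1|] = Σ |z-1|·P(Z=z)
 = 1·0.12 + 0·0.17 + 1·0.13 + 2·0.16 + 3·0.12 + 4·0.13 + 5·0.17
 = 0.12 + 0 + 0.13 + 0.32 + 0.36 + 0.52 + 0.85
 = 2.3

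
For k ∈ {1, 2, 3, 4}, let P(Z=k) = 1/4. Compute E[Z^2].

E[Z^2] = Σ z^2·P(Z=z)
 = 1·1/4 + 4·1/4 + 9·1/4 + 16·1/4
 = 1/4 + 1 + 9/4 + 4
 = 15/2

7.5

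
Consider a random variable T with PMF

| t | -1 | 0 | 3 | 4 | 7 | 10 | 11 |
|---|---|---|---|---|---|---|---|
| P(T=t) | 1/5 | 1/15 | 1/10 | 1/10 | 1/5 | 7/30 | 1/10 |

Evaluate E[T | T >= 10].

10.3

P(T >= 10) = 7/30 + 1/10 = 1/3.
E[T | T >= 10] = [10·7/30 + 11·1/10] / (1/3)
 = 103/30 / (1/3)
 = 103/10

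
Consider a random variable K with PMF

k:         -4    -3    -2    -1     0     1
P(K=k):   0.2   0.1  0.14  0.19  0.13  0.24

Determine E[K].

-1.33

E[K] = Σ k·P(K=k)
 = (-4)·0.2 + (-3)·0.1 + (-2)·0.14 + (-1)·0.19 + 0·0.13 + 1·0.24
 = (-0.8) + (-0.3) + (-0.28) + (-0.19) + 0 + 0.24
 = -1.33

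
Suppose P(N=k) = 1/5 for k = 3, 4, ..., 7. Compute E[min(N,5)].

E[min(N,5)] = Σ min(n,5)·P(N=n)
 = 3·1/5 + 4·1/5 + 5·1/5 + 5·1/5 + 5·1/5
 = 3/5 + 4/5 + 1 + 1 + 1
 = 22/5

4.4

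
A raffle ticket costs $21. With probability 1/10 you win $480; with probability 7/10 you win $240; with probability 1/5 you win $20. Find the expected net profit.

199

E[payout] = 480·1/10 + 240·7/10 + 20·1/5
 = 48 + 168 + 4
 = 220
Net = 220 - 21 = 199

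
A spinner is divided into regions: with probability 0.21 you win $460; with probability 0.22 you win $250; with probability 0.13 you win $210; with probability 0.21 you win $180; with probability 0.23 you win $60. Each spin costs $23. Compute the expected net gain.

E[payout] = 460·0.21 + 250·0.22 + 210·0.13 + 180·0.21 + 60·0.23
 = 96.6 + 55 + 27.3 + 37.8 + 13.8
 = 230.5
Net = 230.5 - 23 = 207.5

207.5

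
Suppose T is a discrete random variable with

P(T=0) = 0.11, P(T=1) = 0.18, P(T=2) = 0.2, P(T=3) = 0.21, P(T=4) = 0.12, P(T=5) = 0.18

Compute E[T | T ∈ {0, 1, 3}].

1.62

P(T ∈ {0, 1, 3}) = 0.11 + 0.18 + 0.21 = 0.5.
E[T | T ∈ {0, 1, 3}] = [0·0.11 + 1·0.18 + 3·0.21] / 0.5
 = 0.81 / 0.5
 = 81/50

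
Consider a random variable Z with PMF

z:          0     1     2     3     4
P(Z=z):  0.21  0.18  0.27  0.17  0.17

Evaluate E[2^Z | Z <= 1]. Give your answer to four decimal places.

1.4615

P(Z <= 1) = 0.21 + 0.18 = 0.39.
E[2^Z | Z <= 1] = [1·0.21 + 2·0.18] / 0.39
 = 0.57 / 0.39
 = 19/13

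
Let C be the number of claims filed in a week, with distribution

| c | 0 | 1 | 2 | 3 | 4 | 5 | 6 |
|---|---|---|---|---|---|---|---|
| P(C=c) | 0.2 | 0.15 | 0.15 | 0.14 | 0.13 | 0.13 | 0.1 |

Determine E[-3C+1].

E[-3C+1] = Σ (-3c+1)·P(C=c)
 = 1·0.2 + (-2)·0.15 + (-5)·0.15 + (-8)·0.14 + (-11)·0.13 + (-14)·0.13 + (-17)·0.1
 = 0.2 + (-0.3) + (-0.75) + (-1.12) + (-1.43) + (-1.82) + (-1.7)
 = -6.92

-6.92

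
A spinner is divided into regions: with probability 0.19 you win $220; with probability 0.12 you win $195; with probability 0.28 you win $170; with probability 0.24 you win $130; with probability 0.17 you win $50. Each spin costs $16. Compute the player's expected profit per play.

136.5

E[payout] = 220·0.19 + 195·0.12 + 170·0.28 + 130·0.24 + 50·0.17
 = 41.8 + 23.4 + 47.6 + 31.2 + 8.5
 = 152.5
Net = 152.5 - 16 = 136.5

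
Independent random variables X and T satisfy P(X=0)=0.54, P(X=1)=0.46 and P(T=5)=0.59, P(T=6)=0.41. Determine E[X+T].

E[X+T] = Σ_x Σ_t (x+t) · P(X=x)P(T=t)
 = 5·0.3186 + 6·0.2214 + 6·0.2714 + 7·0.1886
 = 1.593 + 1.3284 + 1.6284 + 1.3202
 = 5.87

5.87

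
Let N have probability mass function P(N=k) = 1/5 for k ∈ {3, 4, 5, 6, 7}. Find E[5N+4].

E[5N+4] = Σ (5n+4)·P(N=n)
 = 19·1/5 + 24·1/5 + 29·1/5 + 34·1/5 + 39·1/5
 = 19/5 + 24/5 + 29/5 + 34/5 + 39/5
 = 29

29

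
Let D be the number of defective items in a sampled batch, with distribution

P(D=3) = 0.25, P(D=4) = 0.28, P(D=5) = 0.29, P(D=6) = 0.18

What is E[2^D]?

E[2^D] = Σ 2^d·P(D=d)
 = 8·0.25 + 16·0.28 + 32·0.29 + 64·0.18
 = 2 + 4.48 + 9.28 + 11.52
 = 27.28

27.28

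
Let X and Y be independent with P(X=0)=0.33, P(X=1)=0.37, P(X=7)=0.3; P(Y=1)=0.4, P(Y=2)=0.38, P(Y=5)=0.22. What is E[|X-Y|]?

E[|X-Y|] = Σ_x Σ_y |x-y| · P(X=x)P(Y=y)
 = 1·0.132 + 2·0.1254 + 5·0.0726 + 0·0.148 + 1·0.1406 + 4·0.0814 + 6·0.12 + 5·0.114 + 2·0.066
 = 0.132 + 0.2508 + 0.363 + 0 + 0.1406 + 0.3256 + 0.72 + 0.57 + 0.132
 = 2.634

2.634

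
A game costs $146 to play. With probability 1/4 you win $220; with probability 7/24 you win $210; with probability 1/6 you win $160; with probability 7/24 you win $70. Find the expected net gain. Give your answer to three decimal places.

17.333

E[payout] = 220·1/4 + 210·7/24 + 160·1/6 + 70·7/24
 = 55 + 245/4 + 80/3 + 245/12
 = 490/3
Net = 490/3 - 146 = 52/3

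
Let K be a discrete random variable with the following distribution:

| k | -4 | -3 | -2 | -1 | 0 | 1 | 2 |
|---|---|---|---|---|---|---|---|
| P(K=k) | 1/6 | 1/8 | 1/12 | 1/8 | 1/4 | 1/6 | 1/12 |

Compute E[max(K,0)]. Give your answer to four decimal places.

0.3333

E[max(K,0)] = Σ max(k,0)·P(K=k)
 = 0·1/6 + 0·1/8 + 0·1/12 + 0·1/8 + 0·1/4 + 1·1/6 + 2·1/12
 = 0 + 0 + 0 + 0 + 0 + 1/6 + 1/6
 = 1/3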